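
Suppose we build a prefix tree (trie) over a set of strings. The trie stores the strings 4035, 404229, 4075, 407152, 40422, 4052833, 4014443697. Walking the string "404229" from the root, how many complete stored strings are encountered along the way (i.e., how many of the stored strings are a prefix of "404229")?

Check each prefix of "404229" against the stored set — each match is an end-marker on the path.
Prefixes of the query that are stored words: "40422", "404229"
Count: 2

2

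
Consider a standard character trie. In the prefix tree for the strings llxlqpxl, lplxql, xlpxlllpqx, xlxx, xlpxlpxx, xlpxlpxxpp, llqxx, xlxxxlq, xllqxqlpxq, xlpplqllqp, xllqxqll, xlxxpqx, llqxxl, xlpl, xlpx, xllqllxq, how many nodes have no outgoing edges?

A leaf is a node with no children — equivalently, the end of a word that is not a proper prefix of any other stored word.
Those words: "llqxxl", "llxlqpxl", "lplxql", "xllqllxq", "xllqxqll", "xllqxqlpxq", "xlpl", "xlpplqllqp", "xlpxlllpqx", "xlpxlpxxpp", "xlxxpqx", "xlxxxlq"
Leaf count: 12

12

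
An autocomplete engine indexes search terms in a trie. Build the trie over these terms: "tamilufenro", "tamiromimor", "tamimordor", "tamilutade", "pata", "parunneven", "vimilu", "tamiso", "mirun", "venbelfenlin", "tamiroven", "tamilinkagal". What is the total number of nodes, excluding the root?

74

Trace insertions, counting only characters that open a new branch:
  "tamilufenro" → 11 new (t, a, m, i, l, u, f, e, n, r, o)
  "tamiromimor" → prefix "tami" already present; 7 new (r, o, m, i, m, o, r)
  "tamimordor" → prefix "tami" already present; 6 new (m, o, r, d, o, r)
  "tamilutade" → prefix "tamilu" already present; 4 new (t, a, d, e)
  "pata" → 4 new (p, a, t, a)
  "parunneven" → prefix "pa" already present; 8 new (r, u, n, n, e, v, e, n)
  "vimilu" → 6 new (v, i, m, i, l, u)
  "tamiso" → prefix "tami" already present; 2 new (s, o)
  "mirun" → 5 new (m, i, r, u, n)
  "venbelfenlin" → prefix "v" already present; 11 new (e, n, b, e, l, f, e, n, l, i, n)
  "tamiroven" → prefix "tamiro" already present; 3 new (v, e, n)
  "tamilinkagal" → prefix "tamil" already present; 7 new (i, n, k, a, g, a, l)
Total nodes = 11 + 7 + 6 + 4 + 4 + 8 + 6 + 2 + 5 + 11 + 3 + 7 = 74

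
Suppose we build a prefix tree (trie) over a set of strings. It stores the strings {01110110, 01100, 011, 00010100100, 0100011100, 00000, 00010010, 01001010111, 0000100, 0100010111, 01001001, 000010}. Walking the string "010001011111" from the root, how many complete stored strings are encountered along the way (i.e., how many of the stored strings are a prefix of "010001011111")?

Walk "010001011111" from the root; an end-of-word marker is hit whenever a stored word is a prefix of "010001011111".
Prefixes of the query that are stored words: "0100010111"
Count: 1

1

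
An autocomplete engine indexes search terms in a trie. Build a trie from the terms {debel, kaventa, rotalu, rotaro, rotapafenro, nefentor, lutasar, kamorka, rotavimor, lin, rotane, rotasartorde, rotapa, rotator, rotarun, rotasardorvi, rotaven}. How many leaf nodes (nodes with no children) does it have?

A leaf is a node with no children — equivalently, the end of a word that is not a proper prefix of any other stored word.
Those words: "debel", "kamorka", "kaventa", "lin", "lutasar", "nefentor", "rotalu", "rotane", "rotapafenro", "rotaro", "rotarun", "rotasardorvi", "rotasartorde", "rotator", "rotaven", "rotavimor"
Leaf count: 16

16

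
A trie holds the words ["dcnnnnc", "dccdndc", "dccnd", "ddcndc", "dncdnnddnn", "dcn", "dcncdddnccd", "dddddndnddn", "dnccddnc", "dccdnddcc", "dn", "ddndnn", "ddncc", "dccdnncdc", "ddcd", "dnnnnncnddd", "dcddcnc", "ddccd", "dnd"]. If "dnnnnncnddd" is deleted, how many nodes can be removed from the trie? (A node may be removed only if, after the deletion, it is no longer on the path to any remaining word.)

9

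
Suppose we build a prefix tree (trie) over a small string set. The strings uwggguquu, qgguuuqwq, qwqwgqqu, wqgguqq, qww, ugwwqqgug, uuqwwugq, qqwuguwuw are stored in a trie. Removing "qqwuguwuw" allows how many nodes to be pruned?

8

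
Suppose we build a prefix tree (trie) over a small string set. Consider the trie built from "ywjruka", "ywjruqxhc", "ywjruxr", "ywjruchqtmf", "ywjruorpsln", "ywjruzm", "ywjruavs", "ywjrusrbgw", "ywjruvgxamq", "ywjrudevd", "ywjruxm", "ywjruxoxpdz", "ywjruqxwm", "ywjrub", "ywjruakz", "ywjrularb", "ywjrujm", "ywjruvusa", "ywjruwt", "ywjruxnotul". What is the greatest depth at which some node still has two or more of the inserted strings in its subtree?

The deepest shared node is where two words last agree before diverging.
e.g. "ywjruqxhc" and "ywjruqxwm" share the prefix "ywjruqx" of length 7; no pair shares a longer one.
Longest shared-prefix length: 7

7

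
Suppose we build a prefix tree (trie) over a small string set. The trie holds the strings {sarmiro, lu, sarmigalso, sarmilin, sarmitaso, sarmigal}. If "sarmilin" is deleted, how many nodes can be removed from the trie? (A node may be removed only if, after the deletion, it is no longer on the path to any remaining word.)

3

Walk "sarmilin" from the leaf back toward the root, removing each node that no remaining word uses.
The suffix "lin" (3 nodes) is used only by "sarmilin"; the node for "sarmi" still has the child "r", so pruning stops there.
Nodes removed: 3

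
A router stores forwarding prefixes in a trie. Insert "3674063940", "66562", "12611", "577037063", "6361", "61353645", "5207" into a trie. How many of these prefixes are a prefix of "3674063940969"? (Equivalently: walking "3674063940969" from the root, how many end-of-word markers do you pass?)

1

Traverse "3674063940969" character by character; count nodes along the way that are marked as word ends.
Prefixes of the query that are stored words: "3674063940"
Count: 1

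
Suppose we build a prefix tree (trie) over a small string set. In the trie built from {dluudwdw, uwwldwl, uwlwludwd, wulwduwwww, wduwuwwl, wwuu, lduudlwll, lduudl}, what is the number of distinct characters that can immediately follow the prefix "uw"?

Follow the path "uw" to its node, then look at its outgoing edges.
Distinct next characters after "uw": l, w.
That node has 2 child edges.

2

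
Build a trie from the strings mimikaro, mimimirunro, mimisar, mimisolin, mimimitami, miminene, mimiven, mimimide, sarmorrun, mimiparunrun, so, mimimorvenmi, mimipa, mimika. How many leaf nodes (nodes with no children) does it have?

Leaves are exactly the stored words that no other stored word extends.
Those words: "mimikaro", "mimimide", "mimimirunro", "mimimitami", "mimimorvenmi", "miminene", "mimiparunrun", "mimisar", "mimisolin", "mimiven", "sarmorrun", "so"
Leaf count: 12

12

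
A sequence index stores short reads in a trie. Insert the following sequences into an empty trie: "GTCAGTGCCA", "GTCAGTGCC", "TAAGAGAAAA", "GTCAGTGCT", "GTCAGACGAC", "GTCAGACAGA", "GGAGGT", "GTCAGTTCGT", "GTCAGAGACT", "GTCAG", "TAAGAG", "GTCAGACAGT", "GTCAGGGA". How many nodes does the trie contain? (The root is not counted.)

46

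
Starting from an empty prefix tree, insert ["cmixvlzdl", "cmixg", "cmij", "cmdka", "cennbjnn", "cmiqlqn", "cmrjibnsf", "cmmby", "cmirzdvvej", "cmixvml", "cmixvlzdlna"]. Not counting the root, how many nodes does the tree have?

Count nodes per top-level branch (shared prefixes stored once):
  'c'-branch (cennbjnn, cmdka, cmij, cmiqlqn, cmirzdvvej, cmixg, cmixvlzdl, cmixvlzdlna, cmixvml, cmmby, cmrjibnsf): 46 nodes
Sum: 46

46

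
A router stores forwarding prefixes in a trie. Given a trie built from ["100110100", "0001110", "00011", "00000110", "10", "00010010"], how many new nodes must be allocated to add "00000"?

"00000" is already a full path in the trie; only an end-marker is added.
No new nodes are needed: 0.

0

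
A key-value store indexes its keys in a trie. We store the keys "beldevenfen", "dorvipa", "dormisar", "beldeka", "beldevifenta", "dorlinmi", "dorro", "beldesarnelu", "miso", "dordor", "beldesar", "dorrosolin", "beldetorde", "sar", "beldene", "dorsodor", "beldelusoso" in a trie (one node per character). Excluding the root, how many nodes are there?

78

Insert word by word; a character creates a node only if that edge doesn't already exist:
  "beldevenfen" → 11 new (b, e, l, d, e, v, e, n, f, e, n)
  "dorvipa" → 7 new (d, o, r, v, i, p, a)
  "dormisar" → prefix "dor" already present; 5 new (m, i, s, a, r)
  "beldeka" → prefix "belde" already present; 2 new (k, a)
  "beldevifenta" → prefix "beldev" already present; 6 new (i, f, e, n, t, a)
  "dorlinmi" → prefix "dor" already present; 5 new (l, i, n, m, i)
  "dorro" → prefix "dor" already present; 2 new (r, o)
  "beldesarnelu" → prefix "belde" already present; 7 new (s, a, r, n, e, l, u)
  "miso" → 4 new (m, i, s, o)
  "dordor" → prefix "dor" already present; 3 new (d, o, r)
  "beldesar" → prefix "beldesar" already present; 0 new (none)
  "dorrosolin" → prefix "dorro" already present; 5 new (s, o, l, i, n)
  "beldetorde" → prefix "belde" already present; 5 new (t, o, r, d, e)
  "sar" → 3 new (s, a, r)
  "beldene" → prefix "belde" already present; 2 new (n, e)
  "dorsodor" → prefix "dor" already present; 5 new (s, o, d, o, r)
  "beldelusoso" → prefix "belde" already present; 6 new (l, u, s, o, s, o)
Total nodes = 11 + 7 + 5 + 2 + 6 + 5 + 2 + 7 + 4 + 3 + 0 + 5 + 5 + 3 + 2 + 5 + 6 = 78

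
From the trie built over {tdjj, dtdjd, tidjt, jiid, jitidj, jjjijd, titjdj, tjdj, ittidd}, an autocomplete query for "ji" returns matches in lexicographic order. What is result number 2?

DFS of the "ji" subtree visits, in order: "jiid", "jitidj"
Position 2: jitidj

jitidj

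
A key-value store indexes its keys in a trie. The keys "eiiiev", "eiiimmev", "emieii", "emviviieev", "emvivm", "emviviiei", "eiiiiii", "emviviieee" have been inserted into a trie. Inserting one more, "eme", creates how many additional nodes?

1

Walking "eme" from the root, the first 2 characters ("em") follow existing edges; "e" is the first miss.
Each of the 1 remaining characters creates one node.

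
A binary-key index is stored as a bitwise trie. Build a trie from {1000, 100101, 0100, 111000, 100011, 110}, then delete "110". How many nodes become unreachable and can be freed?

1

A node on "110"'s path can go only if nothing else ends at it or branches off below it.
The suffix "0" (1 node) is used only by "110"; the node for "11" still has the child "1", so pruning stops there.
Nodes removed: 1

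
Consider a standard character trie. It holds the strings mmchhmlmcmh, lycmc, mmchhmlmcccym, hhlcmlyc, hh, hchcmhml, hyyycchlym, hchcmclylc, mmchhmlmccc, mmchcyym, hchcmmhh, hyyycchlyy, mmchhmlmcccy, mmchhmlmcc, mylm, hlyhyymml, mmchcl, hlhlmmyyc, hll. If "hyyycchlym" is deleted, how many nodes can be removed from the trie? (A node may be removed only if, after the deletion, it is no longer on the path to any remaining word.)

1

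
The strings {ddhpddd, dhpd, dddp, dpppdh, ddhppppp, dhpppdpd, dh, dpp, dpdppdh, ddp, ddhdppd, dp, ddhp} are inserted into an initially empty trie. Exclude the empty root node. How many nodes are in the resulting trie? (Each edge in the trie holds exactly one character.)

36

Trie structure (* marks end of a word):
(root)
└─ d
   ├─ d
   │  ├─ d
   │  │  └─ p *
   │  ├─ h
   │  │  ├─ d
   │  │  │  └─ p
   │  │  │     └─ p
   │  │  │        └─ d *
   │  │  └─ p *
   │  │     ├─ d
   │  │     │  └─ d
   │  │     │     └─ d *
   │  │     └─ p
   │  │        └─ p
   │  │           └─ p
   │  │              └─ p *
   │  └─ p *
   ├─ h *
   │  └─ p
   │     ├─ d *
   │     └─ p
   │        └─ p
   │           └─ d
   │              └─ p
   │                 └─ d *
   └─ p *
      ├─ d
      │  └─ p
      │     └─ p
      │        └─ d
      │           └─ h *
      └─ p *
         └─ p
            └─ d
               └─ h *
Counting every labelled node above: 36.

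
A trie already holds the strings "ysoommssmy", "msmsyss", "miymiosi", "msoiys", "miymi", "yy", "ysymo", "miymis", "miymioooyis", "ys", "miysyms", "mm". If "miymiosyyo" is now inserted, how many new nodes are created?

"miymios" is already a path in the trie; the remaining "yyo" must be added.
So 10 − 7 = 3 new nodes.

3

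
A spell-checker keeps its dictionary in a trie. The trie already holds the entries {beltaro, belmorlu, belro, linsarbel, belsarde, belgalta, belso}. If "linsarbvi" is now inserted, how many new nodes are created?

"linsarb" is already a path in the trie; the remaining "vi" must be added.
New nodes needed: |"linsarbvi"| − 7 = 9 − 7 = 2.

2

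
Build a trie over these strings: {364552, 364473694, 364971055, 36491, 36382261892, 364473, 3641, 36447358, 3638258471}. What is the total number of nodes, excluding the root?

Count nodes per top-level branch (shared prefixes stored once):
  '3'-branch (36382261892, 3638258471, 3641, 364473, 36447358, 364473694, 364552, 36491, 364971055): 36 nodes
Sum: 36

36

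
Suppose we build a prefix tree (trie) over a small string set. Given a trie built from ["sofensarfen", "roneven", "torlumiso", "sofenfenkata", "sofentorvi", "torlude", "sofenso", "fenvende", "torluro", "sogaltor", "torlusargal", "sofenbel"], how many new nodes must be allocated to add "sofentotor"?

3

The longest prefix of "sofentotor" already in the trie is "sofento" (length 7).
Each of the 3 remaining characters creates one node.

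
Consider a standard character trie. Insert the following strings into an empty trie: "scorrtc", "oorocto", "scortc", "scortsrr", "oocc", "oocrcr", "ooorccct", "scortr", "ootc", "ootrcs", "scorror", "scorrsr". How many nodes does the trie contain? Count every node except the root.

For each word, the new-node count is its length minus the longest prefix already in the trie:
  "scorrtc" → 7 new (s, c, o, r, r, t, c)
  "oorocto" → 7 new (o, o, r, o, c, t, o)
  "scortc" → prefix "scor" already present; 2 new (t, c)
  "scortsrr" → prefix "scort" already present; 3 new (s, r, r)
  "oocc" → prefix "oo" already present; 2 new (c, c)
  "oocrcr" → prefix "ooc" already present; 3 new (r, c, r)
  "ooorccct" → prefix "oo" already present; 6 new (o, r, c, c, c, t)
  "scortr" → prefix "scort" already present; 1 new (r)
  "ootc" → prefix "oo" already present; 2 new (t, c)
  "ootrcs" → prefix "oot" already present; 3 new (r, c, s)
  "scorror" → prefix "scorr" already present; 2 new (o, r)
  "scorrsr" → prefix "scorr" already present; 2 new (s, r)
Total nodes = 7 + 7 + 2 + 3 + 2 + 3 + 6 + 1 + 2 + 3 + 2 + 2 = 40

40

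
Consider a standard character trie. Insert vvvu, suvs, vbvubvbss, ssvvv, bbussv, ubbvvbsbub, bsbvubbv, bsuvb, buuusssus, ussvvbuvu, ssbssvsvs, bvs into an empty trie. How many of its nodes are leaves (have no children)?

12

A leaf is a node with no children — equivalently, the end of a word that is not a proper prefix of any other stored word.
Those words: "bbussv", "bsbvubbv", "bsuvb", "buuusssus", "bvs", "ssbssvsvs", "ssvvv", "suvs", "ubbvvbsbub", "ussvvbuvu", "vbvubvbss", "vvvu"
Leaf count: 12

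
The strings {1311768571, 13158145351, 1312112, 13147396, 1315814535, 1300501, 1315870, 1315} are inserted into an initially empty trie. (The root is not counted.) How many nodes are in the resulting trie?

For each word, the new-node count is its length minus the longest prefix already in the trie:
  "1311768571" → 10 new (1, 3, 1, 1, 7, 6, 8, 5, 7, 1)
  "13158145351" → prefix "131" already present; 8 new (5, 8, 1, 4, 5, 3, 5, 1)
  "1312112" → prefix "131" already present; 4 new (2, 1, 1, 2)
  "13147396" → prefix "131" already present; 5 new (4, 7, 3, 9, 6)
  "1315814535" → prefix "1315814535" already present; 0 new (none)
  "1300501" → prefix "13" already present; 5 new (0, 0, 5, 0, 1)
  "1315870" → prefix "13158" already present; 2 new (7, 0)
  "1315" → prefix "1315" already present; 0 new (none)
Total nodes = 10 + 8 + 4 + 5 + 0 + 5 + 2 + 0 = 34

34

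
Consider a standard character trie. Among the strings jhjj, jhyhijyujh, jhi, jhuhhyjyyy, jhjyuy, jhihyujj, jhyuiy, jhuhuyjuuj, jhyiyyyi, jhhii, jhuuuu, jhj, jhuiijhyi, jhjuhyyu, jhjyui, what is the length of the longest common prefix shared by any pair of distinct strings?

The deepest shared node is where two words last agree before diverging.
e.g. "jhjyui" and "jhjyuy" share the prefix "jhjyu" of length 5; no pair shares a longer one.
Longest shared-prefix length: 5

5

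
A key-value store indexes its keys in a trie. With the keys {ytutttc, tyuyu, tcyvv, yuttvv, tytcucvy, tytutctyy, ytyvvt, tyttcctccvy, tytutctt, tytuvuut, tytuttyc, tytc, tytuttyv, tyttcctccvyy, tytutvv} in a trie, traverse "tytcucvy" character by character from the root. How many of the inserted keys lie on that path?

Check each prefix of "tytcucvy" against the stored set — each match is an end-marker on the path.
Prefixes of the query that are stored words: "tytc", "tytcucvy"
Count: 2

2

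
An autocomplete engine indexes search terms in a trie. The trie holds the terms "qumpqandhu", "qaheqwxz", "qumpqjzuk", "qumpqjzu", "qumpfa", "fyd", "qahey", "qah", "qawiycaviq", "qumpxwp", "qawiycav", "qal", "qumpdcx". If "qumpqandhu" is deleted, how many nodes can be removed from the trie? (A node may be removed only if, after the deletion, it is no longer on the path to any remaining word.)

A node on "qumpqandhu"'s path can go only if nothing else ends at it or branches off below it.
The suffix "andhu" (5 nodes) is used only by "qumpqandhu"; the node for "qumpq" still has the child "j", so pruning stops there.
Nodes removed: 5

5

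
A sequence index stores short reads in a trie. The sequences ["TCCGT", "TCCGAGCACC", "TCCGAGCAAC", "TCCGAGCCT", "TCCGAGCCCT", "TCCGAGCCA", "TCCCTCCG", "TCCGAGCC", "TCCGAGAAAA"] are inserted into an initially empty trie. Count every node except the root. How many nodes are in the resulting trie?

27

Count nodes per top-level branch (shared prefixes stored once):
  'T'-branch (TCCCTCCG, TCCGAGAAAA, TCCGAGCAAC, TCCGAGCACC, TCCGAGCC, TCCGAGCCA, TCCGAGCCCT, TCCGAGCCT, TCCGT): 27 nodes
Sum: 27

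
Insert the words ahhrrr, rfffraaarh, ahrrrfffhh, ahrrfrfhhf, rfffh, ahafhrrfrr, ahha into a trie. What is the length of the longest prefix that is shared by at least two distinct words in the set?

4

The deepest shared node is where two words last agree before diverging.
"ahrrfrfhhf" and "ahrrrfffhh" agree on "ahrr" (4 characters) before diverging; nothing deeper is shared.
Longest shared-prefix length: 4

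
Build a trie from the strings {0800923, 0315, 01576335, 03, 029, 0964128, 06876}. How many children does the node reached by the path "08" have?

1

Walk "08" from the root, arriving at one node.
Characters that immediately follow "08" among the stored strings: {0}.
That node has 1 child edge.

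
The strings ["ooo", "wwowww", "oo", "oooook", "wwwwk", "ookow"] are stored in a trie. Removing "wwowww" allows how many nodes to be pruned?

After clearing the end-marker at "wwowww", prune upward until reaching a node still needed by another word.
The suffix "owww" (4 nodes) is used only by "wwowww"; the node for "ww" still has the child "w", so pruning stops there.
Nodes removed: 4

4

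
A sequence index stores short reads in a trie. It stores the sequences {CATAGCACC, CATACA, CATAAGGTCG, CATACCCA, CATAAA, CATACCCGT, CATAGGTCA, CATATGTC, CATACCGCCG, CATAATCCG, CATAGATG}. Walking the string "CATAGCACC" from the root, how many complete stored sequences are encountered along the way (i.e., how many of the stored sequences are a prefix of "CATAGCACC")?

1

Walk "CATAGCACC" from the root; an end-of-word marker is hit whenever a stored word is a prefix of "CATAGCACC".
Prefixes of the query that are stored words: "CATAGCACC"
Count: 1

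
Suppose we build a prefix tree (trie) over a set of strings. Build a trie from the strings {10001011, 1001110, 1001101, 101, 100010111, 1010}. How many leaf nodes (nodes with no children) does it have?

4

Leaves are exactly the stored words that no other stored word extends.
Those words: "100010111", "1001101", "1001110", "1010"
Leaf count: 4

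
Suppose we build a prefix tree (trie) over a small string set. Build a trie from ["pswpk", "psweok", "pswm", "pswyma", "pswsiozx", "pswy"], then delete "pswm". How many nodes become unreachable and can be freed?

Walk "pswm" from the leaf back toward the root, removing each node that no remaining word uses.
The suffix "m" (1 node) is used only by "pswm"; the node for "psw" still has the child "p", so pruning stops there.
Nodes removed: 1

1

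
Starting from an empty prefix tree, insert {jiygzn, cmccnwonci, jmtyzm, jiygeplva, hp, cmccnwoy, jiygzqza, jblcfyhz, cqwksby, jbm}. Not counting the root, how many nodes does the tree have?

46

For each word, the new-node count is its length minus the longest prefix already in the trie:
  "jiygzn" → 6 new (j, i, y, g, z, n)
  "cmccnwonci" → 10 new (c, m, c, c, n, w, o, n, c, i)
  "jmtyzm" → prefix "j" already present; 5 new (m, t, y, z, m)
  "jiygeplva" → prefix "jiyg" already present; 5 new (e, p, l, v, a)
  "hp" → 2 new (h, p)
  "cmccnwoy" → prefix "cmccnwo" already present; 1 new (y)
  "jiygzqza" → prefix "jiygz" already present; 3 new (q, z, a)
  "jblcfyhz" → prefix "j" already present; 7 new (b, l, c, f, y, h, z)
  "cqwksby" → prefix "c" already present; 6 new (q, w, k, s, b, y)
  "jbm" → prefix "jb" already present; 1 new (m)
Total nodes = 6 + 10 + 5 + 5 + 2 + 1 + 3 + 7 + 6 + 1 = 46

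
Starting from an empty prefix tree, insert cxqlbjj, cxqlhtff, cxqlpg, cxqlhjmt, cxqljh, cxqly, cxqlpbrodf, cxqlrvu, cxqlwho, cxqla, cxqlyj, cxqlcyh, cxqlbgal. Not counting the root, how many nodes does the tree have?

38

Count nodes per top-level branch (shared prefixes stored once):
  'c'-branch (cxqla, cxqlbgal, cxqlbjj, cxqlcyh, cxqlhjmt, cxqlhtff, cxqljh, cxqlpbrodf, cxqlpg, cxqlrvu, cxqlwho, cxqly, cxqlyj): 38 nodes
Sum: 38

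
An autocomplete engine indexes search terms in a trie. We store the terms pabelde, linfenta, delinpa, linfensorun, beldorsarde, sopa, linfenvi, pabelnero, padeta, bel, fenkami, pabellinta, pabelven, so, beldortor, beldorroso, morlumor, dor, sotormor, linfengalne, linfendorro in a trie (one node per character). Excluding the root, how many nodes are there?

100

Insert word by word; a character creates a node only if that edge doesn't already exist:
  "pabelde" → 7 new (p, a, b, e, l, d, e)
  "linfenta" → 8 new (l, i, n, f, e, n, t, a)
  "delinpa" → 7 new (d, e, l, i, n, p, a)
  "linfensorun" → prefix "linfen" already present; 5 new (s, o, r, u, n)
  "beldorsarde" → 11 new (b, e, l, d, o, r, s, a, r, d, e)
  "sopa" → 4 new (s, o, p, a)
  "linfenvi" → prefix "linfen" already present; 2 new (v, i)
  "pabelnero" → prefix "pabel" already present; 4 new (n, e, r, o)
  "padeta" → prefix "pa" already present; 4 new (d, e, t, a)
  "bel" → prefix "bel" already present; 0 new (none)
  "fenkami" → 7 new (f, e, n, k, a, m, i)
  "pabellinta" → prefix "pabel" already present; 5 new (l, i, n, t, a)
  "pabelven" → prefix "pabel" already present; 3 new (v, e, n)
  "so" → prefix "so" already present; 0 new (none)
  "beldortor" → prefix "beldor" already present; 3 new (t, o, r)
  "beldorroso" → prefix "beldor" already present; 4 new (r, o, s, o)
  "morlumor" → 8 new (m, o, r, l, u, m, o, r)
  "dor" → prefix "d" already present; 2 new (o, r)
  "sotormor" → prefix "so" already present; 6 new (t, o, r, m, o, r)
  "linfengalne" → prefix "linfen" already present; 5 new (g, a, l, n, e)
  "linfendorro" → prefix "linfen" already present; 5 new (d, o, r, r, o)
Total nodes = 7 + 8 + 7 + 5 + 11 + 4 + 2 + 4 + 4 + 0 + 7 + 5 + 3 + 0 + 3 + 4 + 8 + 2 + 6 + 5 + 5 = 100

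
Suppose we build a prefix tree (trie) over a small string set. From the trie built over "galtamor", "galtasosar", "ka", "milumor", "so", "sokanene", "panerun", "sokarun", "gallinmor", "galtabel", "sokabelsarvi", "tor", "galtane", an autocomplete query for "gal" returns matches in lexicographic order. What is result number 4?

galtane

DFS of the "gal" subtree visits, in order: "gallinmor", "galtabel", "galtamor", "galtane", "galtasosar"
The 4th is galtane.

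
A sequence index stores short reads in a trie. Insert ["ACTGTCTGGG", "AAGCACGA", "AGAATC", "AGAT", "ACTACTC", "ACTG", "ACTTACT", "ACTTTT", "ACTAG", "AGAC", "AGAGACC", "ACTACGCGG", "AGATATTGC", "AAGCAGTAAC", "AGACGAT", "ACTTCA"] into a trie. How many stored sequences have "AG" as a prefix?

6

Traverse to the node for "AG", then collect every word in that subtree.
Words under "AG": AGAATC, AGAC, AGACGAT, AGAGACC, AGAT, AGATATTGC
Count: 6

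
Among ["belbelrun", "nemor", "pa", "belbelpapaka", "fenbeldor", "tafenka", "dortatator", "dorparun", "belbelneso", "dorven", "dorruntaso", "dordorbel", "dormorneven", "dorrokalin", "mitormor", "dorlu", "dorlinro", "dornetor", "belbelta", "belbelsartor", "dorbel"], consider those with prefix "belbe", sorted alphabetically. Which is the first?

Words with prefix "belbe", in lexicographic order: "belbelneso", "belbelpapaka", "belbelrun", "belbelsartor", "belbelta"
The 1st is belbelneso.

belbelneso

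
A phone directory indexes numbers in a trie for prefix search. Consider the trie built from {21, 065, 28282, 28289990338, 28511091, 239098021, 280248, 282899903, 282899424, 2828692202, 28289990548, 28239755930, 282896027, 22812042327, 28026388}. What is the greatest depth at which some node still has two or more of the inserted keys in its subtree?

9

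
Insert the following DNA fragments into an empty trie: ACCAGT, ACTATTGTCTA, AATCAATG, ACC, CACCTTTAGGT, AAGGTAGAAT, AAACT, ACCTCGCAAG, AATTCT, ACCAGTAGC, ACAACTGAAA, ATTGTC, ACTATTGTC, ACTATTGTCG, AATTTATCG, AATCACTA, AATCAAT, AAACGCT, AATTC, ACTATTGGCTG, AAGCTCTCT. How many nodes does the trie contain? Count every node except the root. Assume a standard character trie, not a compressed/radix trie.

92

Trace insertions, counting only characters that open a new branch:
  "ACCAGT" → 6 new (A, C, C, A, G, T)
  "ACTATTGTCTA" → prefix "AC" already present; 9 new (T, A, T, T, G, T, C, T, A)
  "AATCAATG" → prefix "A" already present; 7 new (A, T, C, A, A, T, G)
  "ACC" → prefix "ACC" already present; 0 new (none)
  "CACCTTTAGGT" → 11 new (C, A, C, C, T, T, T, A, G, G, T)
  "AAGGTAGAAT" → prefix "AA" already present; 8 new (G, G, T, A, G, A, A, T)
  "AAACT" → prefix "AA" already present; 3 new (A, C, T)
  "ACCTCGCAAG" → prefix "ACC" already present; 7 new (T, C, G, C, A, A, G)
  "AATTCT" → prefix "AAT" already present; 3 new (T, C, T)
  "ACCAGTAGC" → prefix "ACCAGT" already present; 3 new (A, G, C)
  "ACAACTGAAA" → prefix "AC" already present; 8 new (A, A, C, T, G, A, A, A)
  "ATTGTC" → prefix "A" already present; 5 new (T, T, G, T, C)
  "ACTATTGTC" → prefix "ACTATTGTC" already present; 0 new (none)
  "ACTATTGTCG" → prefix "ACTATTGTC" already present; 1 new (G)
  "AATTTATCG" → prefix "AATT" already present; 5 new (T, A, T, C, G)
  "AATCACTA" → prefix "AATCA" already present; 3 new (C, T, A)
  "AATCAAT" → prefix "AATCAAT" already present; 0 new (none)
  "AAACGCT" → prefix "AAAC" already present; 3 new (G, C, T)
  "AATTC" → prefix "AATTC" already present; 0 new (none)
  "ACTATTGGCTG" → prefix "ACTATTG" already present; 4 new (G, C, T, G)
  "AAGCTCTCT" → prefix "AAG" already present; 6 new (C, T, C, T, C, T)
Total nodes = 6 + 9 + 7 + 0 + 11 + 8 + 3 + 7 + 3 + 3 + 8 + 5 + 0 + 1 + 5 + 3 + 0 + 3 + 0 + 4 + 6 = 92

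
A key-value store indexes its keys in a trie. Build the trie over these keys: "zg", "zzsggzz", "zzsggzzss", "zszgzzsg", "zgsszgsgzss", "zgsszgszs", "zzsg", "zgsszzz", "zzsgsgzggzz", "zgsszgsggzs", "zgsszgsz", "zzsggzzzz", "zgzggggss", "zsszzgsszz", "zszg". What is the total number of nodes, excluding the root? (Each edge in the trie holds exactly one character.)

Insert word by word; a character creates a node only if that edge doesn't already exist:
  "zg" → 2 new (z, g)
  "zzsggzz" → prefix "z" already present; 6 new (z, s, g, g, z, z)
  "zzsggzzss" → prefix "zzsggzz" already present; 2 new (s, s)
  "zszgzzsg" → prefix "z" already present; 7 new (s, z, g, z, z, s, g)
  "zgsszgsgzss" → prefix "zg" already present; 9 new (s, s, z, g, s, g, z, s, s)
  "zgsszgszs" → prefix "zgsszgs" already present; 2 new (z, s)
  "zzsg" → prefix "zzsg" already present; 0 new (none)
  "zgsszzz" → prefix "zgssz" already present; 2 new (z, z)
  "zzsgsgzggzz" → prefix "zzsg" already present; 7 new (s, g, z, g, g, z, z)
  "zgsszgsggzs" → prefix "zgsszgsg" already present; 3 new (g, z, s)
  "zgsszgsz" → prefix "zgsszgsz" already present; 0 new (none)
  "zzsggzzzz" → prefix "zzsggzz" already present; 2 new (z, z)
  "zgzggggss" → prefix "zg" already present; 7 new (z, g, g, g, g, s, s)
  "zsszzgsszz" → prefix "zs" already present; 8 new (s, z, z, g, s, s, z, z)
  "zszg" → prefix "zszg" already present; 0 new (none)
Total nodes = 2 + 6 + 2 + 7 + 9 + 2 + 0 + 2 + 7 + 3 + 0 + 2 + 7 + 8 + 0 = 57

57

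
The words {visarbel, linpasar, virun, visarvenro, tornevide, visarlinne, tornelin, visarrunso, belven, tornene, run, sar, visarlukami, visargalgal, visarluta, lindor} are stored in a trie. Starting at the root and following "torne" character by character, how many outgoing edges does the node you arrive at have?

Follow the path "torne" to its node, then look at its outgoing edges.
Distinct next characters after "torne": l, n, v.
That node has 3 child edges.

3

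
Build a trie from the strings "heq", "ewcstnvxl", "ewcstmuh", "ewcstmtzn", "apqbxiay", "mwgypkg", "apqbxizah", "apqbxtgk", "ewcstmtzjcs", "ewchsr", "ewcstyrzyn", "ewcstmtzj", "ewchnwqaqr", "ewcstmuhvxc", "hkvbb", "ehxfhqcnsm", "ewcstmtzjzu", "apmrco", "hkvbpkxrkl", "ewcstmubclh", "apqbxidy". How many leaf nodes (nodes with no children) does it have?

19

A leaf is a node with no children — equivalently, the end of a word that is not a proper prefix of any other stored word.
Those words: "apmrco", "apqbxiay", "apqbxidy", "apqbxizah", "apqbxtgk", "ehxfhqcnsm", "ewchnwqaqr", "ewchsr", "ewcstmtzjcs", "ewcstmtzjzu", "ewcstmtzn", "ewcstmubclh", "ewcstmuhvxc", "ewcstnvxl", "ewcstyrzyn", "heq", "hkvbb", "hkvbpkxrkl", "mwgypkg"
Leaf count: 19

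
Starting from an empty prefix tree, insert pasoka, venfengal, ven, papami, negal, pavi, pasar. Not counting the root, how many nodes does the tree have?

For each word, the new-node count is its length minus the longest prefix already in the trie:
  "pasoka" → 6 new (p, a, s, o, k, a)
  "venfengal" → 9 new (v, e, n, f, e, n, g, a, l)
  "ven" → prefix "ven" already present; 0 new (none)
  "papami" → prefix "pa" already present; 4 new (p, a, m, i)
  "negal" → 5 new (n, e, g, a, l)
  "pavi" → prefix "pa" already present; 2 new (v, i)
  "pasar" → prefix "pas" already present; 2 new (a, r)
Total nodes = 6 + 9 + 0 + 4 + 5 + 2 + 2 = 28

28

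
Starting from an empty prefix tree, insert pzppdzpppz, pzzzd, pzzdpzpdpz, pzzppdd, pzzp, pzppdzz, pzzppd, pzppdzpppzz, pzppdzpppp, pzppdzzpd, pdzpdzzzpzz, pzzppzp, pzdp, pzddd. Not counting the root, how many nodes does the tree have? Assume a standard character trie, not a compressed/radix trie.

Insert word by word; a character creates a node only if that edge doesn't already exist:
  "pzppdzpppz" → 10 new (p, z, p, p, d, z, p, p, p, z)
  "pzzzd" → prefix "pz" already present; 3 new (z, z, d)
  "pzzdpzpdpz" → prefix "pzz" already present; 7 new (d, p, z, p, d, p, z)
  "pzzppdd" → prefix "pzz" already present; 4 new (p, p, d, d)
  "pzzp" → prefix "pzzp" already present; 0 new (none)
  "pzppdzz" → prefix "pzppdz" already present; 1 new (z)
  "pzzppd" → prefix "pzzppd" already present; 0 new (none)
  "pzppdzpppzz" → prefix "pzppdzpppz" already present; 1 new (z)
  "pzppdzpppp" → prefix "pzppdzppp" already present; 1 new (p)
  "pzppdzzpd" → prefix "pzppdzz" already present; 2 new (p, d)
  "pdzpdzzzpzz" → prefix "p" already present; 10 new (d, z, p, d, z, z, z, p, z, z)
  "pzzppzp" → prefix "pzzpp" already present; 2 new (z, p)
  "pzdp" → prefix "pz" already present; 2 new (d, p)
  "pzddd" → prefix "pzd" already present; 2 new (d, d)
Total nodes = 10 + 3 + 7 + 4 + 0 + 1 + 0 + 1 + 1 + 2 + 10 + 2 + 2 + 2 = 45

45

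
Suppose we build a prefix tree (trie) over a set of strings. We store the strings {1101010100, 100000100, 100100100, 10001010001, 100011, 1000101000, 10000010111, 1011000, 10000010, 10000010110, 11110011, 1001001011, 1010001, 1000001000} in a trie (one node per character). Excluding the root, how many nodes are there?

For each word, the new-node count is its length minus the longest prefix already in the trie:
  "1101010100" → 10 new (1, 1, 0, 1, 0, 1, 0, 1, 0, 0)
  "100000100" → prefix "1" already present; 8 new (0, 0, 0, 0, 0, 1, 0, 0)
  "100100100" → prefix "100" already present; 6 new (1, 0, 0, 1, 0, 0)
  "10001010001" → prefix "1000" already present; 7 new (1, 0, 1, 0, 0, 0, 1)
  "100011" → prefix "10001" already present; 1 new (1)
  "1000101000" → prefix "1000101000" already present; 0 new (none)
  "10000010111" → prefix "10000010" already present; 3 new (1, 1, 1)
  "1011000" → prefix "10" already present; 5 new (1, 1, 0, 0, 0)
  "10000010" → prefix "10000010" already present; 0 new (none)
  "10000010110" → prefix "1000001011" already present; 1 new (0)
  "11110011" → prefix "11" already present; 6 new (1, 1, 0, 0, 1, 1)
  "1001001011" → prefix "10010010" already present; 2 new (1, 1)
  "1010001" → prefix "101" already present; 4 new (0, 0, 0, 1)
  "1000001000" → prefix "100000100" already present; 1 new (0)
Total nodes = 10 + 8 + 6 + 7 + 1 + 0 + 3 + 5 + 0 + 1 + 6 + 2 + 4 + 1 = 54

54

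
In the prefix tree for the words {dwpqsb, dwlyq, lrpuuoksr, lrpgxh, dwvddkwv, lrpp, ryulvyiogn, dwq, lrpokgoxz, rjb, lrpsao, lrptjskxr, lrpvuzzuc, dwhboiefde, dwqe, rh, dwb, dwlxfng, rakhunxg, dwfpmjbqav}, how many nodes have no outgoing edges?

19

A leaf is a node with no children — equivalently, the end of a word that is not a proper prefix of any other stored word.
Those words: "dwb", "dwfpmjbqav", "dwhboiefde", "dwlxfng", "dwlyq", "dwpqsb", "dwqe", "dwvddkwv", "lrpgxh", "lrpokgoxz", "lrpp", "lrpsao", "lrptjskxr", "lrpuuoksr", "lrpvuzzuc", "rakhunxg", "rh", "rjb", "ryulvyiogn"
Leaf count: 19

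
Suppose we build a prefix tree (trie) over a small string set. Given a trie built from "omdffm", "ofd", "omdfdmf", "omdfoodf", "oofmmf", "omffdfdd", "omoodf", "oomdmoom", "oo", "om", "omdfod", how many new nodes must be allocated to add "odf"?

2

Walking "odf" from the root, the first 1 characters ("o") follow existing edges; "d" is the first miss.
New nodes needed: |"odf"| − 1 = 3 − 1 = 2.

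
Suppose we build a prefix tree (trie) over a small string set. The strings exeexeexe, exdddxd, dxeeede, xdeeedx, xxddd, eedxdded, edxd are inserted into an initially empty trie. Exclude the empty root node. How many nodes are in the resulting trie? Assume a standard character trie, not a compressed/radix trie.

Insert word by word; a character creates a node only if that edge doesn't already exist:
  "exeexeexe" → 9 new (e, x, e, e, x, e, e, x, e)
  "exdddxd" → prefix "ex" already present; 5 new (d, d, d, x, d)
  "dxeeede" → 7 new (d, x, e, e, e, d, e)
  "xdeeedx" → 7 new (x, d, e, e, e, d, x)
  "xxddd" → prefix "x" already present; 4 new (x, d, d, d)
  "eedxdded" → prefix "e" already present; 7 new (e, d, x, d, d, e, d)
  "edxd" → prefix "e" already present; 3 new (d, x, d)
Total nodes = 9 + 5 + 7 + 7 + 4 + 7 + 3 = 42

42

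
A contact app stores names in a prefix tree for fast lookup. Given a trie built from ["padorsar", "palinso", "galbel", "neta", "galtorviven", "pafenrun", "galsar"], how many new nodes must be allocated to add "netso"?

2

The longest prefix of "netso" already in the trie is "net" (length 3).
New nodes needed: |"netso"| − 3 = 5 − 3 = 2.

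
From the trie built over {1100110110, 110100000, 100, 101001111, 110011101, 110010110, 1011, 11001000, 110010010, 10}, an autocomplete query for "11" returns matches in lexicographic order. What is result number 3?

DFS of the "11" subtree visits, in order: "11001000", "110010010", "110010110", "1100110110", "110011101", "110100000"
Position 3: 110010110

110010110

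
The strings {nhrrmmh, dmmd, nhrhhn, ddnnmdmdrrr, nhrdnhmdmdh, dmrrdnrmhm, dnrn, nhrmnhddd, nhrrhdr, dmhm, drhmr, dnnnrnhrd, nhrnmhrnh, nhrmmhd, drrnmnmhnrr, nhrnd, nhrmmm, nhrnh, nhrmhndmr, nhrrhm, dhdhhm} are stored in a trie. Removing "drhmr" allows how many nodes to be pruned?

3

After clearing the end-marker at "drhmr", prune upward until reaching a node still needed by another word.
The suffix "hmr" (3 nodes) is used only by "drhmr"; the node for "dr" still has the child "r", so pruning stops there.
Nodes removed: 3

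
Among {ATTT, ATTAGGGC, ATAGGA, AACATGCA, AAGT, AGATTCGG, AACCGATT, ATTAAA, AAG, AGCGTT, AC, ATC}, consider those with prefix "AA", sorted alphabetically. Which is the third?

Words with prefix "AA", in lexicographic order: "AACATGCA", "AACCGATT", "AAG", "AAGT"
The 3rd is AAG.

AAG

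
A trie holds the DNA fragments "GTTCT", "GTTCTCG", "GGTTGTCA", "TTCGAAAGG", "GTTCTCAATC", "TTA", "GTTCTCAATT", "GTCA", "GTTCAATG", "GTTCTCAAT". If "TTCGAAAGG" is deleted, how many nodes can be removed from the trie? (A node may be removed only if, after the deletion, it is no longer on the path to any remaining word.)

7

After clearing the end-marker at "TTCGAAAGG", prune upward until reaching a node still needed by another word.
The suffix "CGAAAGG" (7 nodes) is used only by "TTCGAAAGG"; the node for "TT" still has the child "A", so pruning stops there.
Nodes removed: 7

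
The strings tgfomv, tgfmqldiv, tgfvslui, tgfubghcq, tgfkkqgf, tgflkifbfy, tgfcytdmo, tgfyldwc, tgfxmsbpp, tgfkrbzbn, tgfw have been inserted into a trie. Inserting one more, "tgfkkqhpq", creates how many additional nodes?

3

Walking "tgfkkqhpq" from the root, the first 6 characters ("tgfkkq") follow existing edges; "h" is the first miss.
So 9 − 6 = 3 new nodes.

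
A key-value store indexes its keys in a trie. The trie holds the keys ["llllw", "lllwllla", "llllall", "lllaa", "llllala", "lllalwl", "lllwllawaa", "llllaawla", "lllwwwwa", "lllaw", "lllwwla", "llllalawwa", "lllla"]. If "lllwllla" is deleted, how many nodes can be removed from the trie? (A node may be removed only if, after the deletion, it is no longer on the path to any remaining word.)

2

After clearing the end-marker at "lllwllla", prune upward until reaching a node still needed by another word.
The suffix "la" (2 nodes) is used only by "lllwllla"; the node for "lllwll" still has the child "a", so pruning stops there.
Nodes removed: 2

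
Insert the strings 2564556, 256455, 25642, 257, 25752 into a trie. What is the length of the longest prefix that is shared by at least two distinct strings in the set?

Look for the deepest trie node that still has at least two words in its subtree.
e.g. "256455" and "2564556" share the prefix "256455" of length 6; no pair shares a longer one.
Longest shared-prefix length: 6

6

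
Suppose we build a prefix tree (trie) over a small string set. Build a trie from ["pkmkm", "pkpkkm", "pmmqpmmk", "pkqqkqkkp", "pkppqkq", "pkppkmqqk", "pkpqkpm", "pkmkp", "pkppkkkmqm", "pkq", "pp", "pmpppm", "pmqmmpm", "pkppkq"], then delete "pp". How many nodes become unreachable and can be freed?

Walk "pp" from the leaf back toward the root, removing each node that no remaining word uses.
The suffix "p" (1 node) is used only by "pp"; the node for "p" still has the child "k", so pruning stops there.
Nodes removed: 1

1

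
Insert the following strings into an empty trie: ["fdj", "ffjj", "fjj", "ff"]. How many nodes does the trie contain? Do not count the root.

8

Trace insertions, counting only characters that open a new branch:
  "fdj" → 3 new (f, d, j)
  "ffjj" → prefix "f" already present; 3 new (f, j, j)
  "fjj" → prefix "f" already present; 2 new (j, j)
  "ff" → prefix "ff" already present; 0 new (none)
Total nodes = 3 + 3 + 2 + 0 = 8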